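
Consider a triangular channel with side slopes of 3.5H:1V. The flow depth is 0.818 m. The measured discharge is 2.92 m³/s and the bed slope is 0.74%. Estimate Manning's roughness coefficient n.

n = 0.037

For a triangular section with side slope z = 3.5: A = zy² = 3.5×0.818² = 2.342 m²; P = 2y√(1+z²) = 2×0.818×3.64 = 5.955 m.
Hydraulic radius R = A/P = 2.342/5.955 = 0.3933 m.
Rearranging Manning's equation: n = (1/Q) A R^(2/3) S^(1/2) = (1/2.92) × 2.342 × 0.3933^(2/3) × √0.0074 = 0.037.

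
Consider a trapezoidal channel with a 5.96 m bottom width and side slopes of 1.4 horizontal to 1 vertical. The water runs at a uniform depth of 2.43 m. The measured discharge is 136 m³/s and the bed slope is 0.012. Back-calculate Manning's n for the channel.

n = 0.0249

With bottom width b = 5.96 m and side slope z = 1.4: A = (b + zy)y = (5.96 + 1.4×2.43)×2.43 = 22.75 m²; P = b + 2y√(1+z²) = 5.96 + 2×2.43×1.72 = 14.32 m.
Hydraulic radius R = A/P = 22.75/14.32 = 1.589 m.
Rearranging Manning's equation: n = (1/Q) A R^(2/3) S^(1/2) = (1/136) × 22.75 × 1.589^(2/3) × √0.012 = 0.0249.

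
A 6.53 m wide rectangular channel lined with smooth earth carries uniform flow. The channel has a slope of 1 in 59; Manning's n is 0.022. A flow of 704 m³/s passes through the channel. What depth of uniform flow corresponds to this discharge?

y_n = 9.99 m

Manning's equation rearranged: A R^(2/3) = nQ / (1·√S) = 0.022 × 704 / (√0.01695) = 119.
Trying y = 12.8 m: A R^(2/3) = 158.1 — too large.
Trying y = 8.94 m: A R^(2/3) = 104.4 — too small.
Trying y = 9.99 m: A R^(2/3) = 118.9 — close enough.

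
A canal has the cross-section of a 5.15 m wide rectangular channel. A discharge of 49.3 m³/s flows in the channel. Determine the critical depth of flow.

For a rectangular channel, critical depth y_c = (q²/g)^(1/3) where q = Q/b = 49.3/5.15 = 9.573 m²/s.
So y_c = (9.573²/9.81)^(1/3) = 2.11 m.

y_c = 2.11 m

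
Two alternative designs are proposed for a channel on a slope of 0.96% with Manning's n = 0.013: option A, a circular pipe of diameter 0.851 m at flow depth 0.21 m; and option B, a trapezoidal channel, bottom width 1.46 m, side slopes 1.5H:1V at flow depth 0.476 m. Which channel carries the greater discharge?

channel B

Channel A: For a circular section of diameter D = 0.851 m at depth y = 0.21 m, the central angle is θ = 2 arccos(1 − 2y/D) = 2.079 rad. Then A = (D²/8)(θ − sin θ) = 0.1092 m² and P = Dθ/2 = 0.8848 m. Hydraulic radius R = A/P = 0.1092/0.8848 = 0.1234 m. Q_A = (1/0.013)·0.1092·0.1234^(2/3)·√0.0096 = 0.2039 m³/s.
Channel B: With bottom width b = 1.46 m and side slope z = 1.5: A = (b + zy)y = (1.46 + 1.5×0.476)×0.476 = 1.035 m²; P = b + 2y√(1+z²) = 1.46 + 2×0.476×1.803 = 3.176 m. Hydraulic radius R = A/P = 1.035/3.176 = 0.3258 m. Q_B = (1/0.013)·1.035·0.3258^(2/3)·√0.0096 = 3.693 m³/s.
Q_A = 0.2039 m³/s vs Q_B = 3.693 m³/s, so channel B carries more.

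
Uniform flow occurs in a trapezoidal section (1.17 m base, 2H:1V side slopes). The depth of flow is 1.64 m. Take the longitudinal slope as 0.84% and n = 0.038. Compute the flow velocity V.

V = 2.18 m/s

With bottom width b = 1.17 m and side slope z = 2: A = (b + zy)y = (1.17 + 2×1.64)×1.64 = 7.298 m²; P = b + 2y√(1+z²) = 1.17 + 2×1.64×2.236 = 8.504 m.
Hydraulic radius R = A/P = 7.298/8.504 = 0.8582 m.
From Manning's equation, V = (1/n) R^(2/3) S^(1/2) = (1/0.038) × 0.8582^(2/3) × 0.0084^(1/2) = 2.18 m/s.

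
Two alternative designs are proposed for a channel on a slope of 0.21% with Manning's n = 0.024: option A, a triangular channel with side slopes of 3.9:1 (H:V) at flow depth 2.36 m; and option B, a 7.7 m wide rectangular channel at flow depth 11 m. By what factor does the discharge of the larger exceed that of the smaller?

7.17

Channel A: For a triangular section with side slope z = 3.9: A = zy² = 3.9×2.36² = 21.72 m²; P = 2y√(1+z²) = 2×2.36×4.026 = 19 m. Hydraulic radius R = A/P = 21.72/19 = 1.143 m. Q_A = (1/0.024)·21.72·1.143^(2/3)·√0.0021 = 45.34 m³/s.
Channel B: Flow area A = b·y = 7.7 × 11 = 84.7 m². Wetted perimeter P = b + 2y = 7.7 + 2×11 = 29.7 m. Hydraulic radius R = A/P = 84.7/29.7 = 2.852 m. Q_B = (1/0.024)·84.7·2.852^(2/3)·√0.0021 = 325.2 m³/s.
The larger discharge is 325.2 m³/s and the smaller is 45.34 m³/s; the ratio is 7.17.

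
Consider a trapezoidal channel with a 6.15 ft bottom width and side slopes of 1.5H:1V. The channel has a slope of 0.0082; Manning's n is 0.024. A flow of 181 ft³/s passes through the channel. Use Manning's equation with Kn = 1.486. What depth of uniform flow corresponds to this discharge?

y_n = 2.42 ft

Manning's equation rearranged: A R^(2/3) = nQ / (1.486·√S) = 0.024 × 181 / (1.486 × √0.0082) = 32.28.
Try y = 2.05 ft: A R^(2/3) = 23.63 — low.
Try y = 3.05 ft: A R^(2/3) = 50.32 — high.
Try y = 2.42 ft: A R^(2/3) = 32.26 — ≈ 32.28.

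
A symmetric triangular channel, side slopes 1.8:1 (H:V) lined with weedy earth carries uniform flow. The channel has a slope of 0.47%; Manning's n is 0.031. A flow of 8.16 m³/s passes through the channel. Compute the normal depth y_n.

Manning's equation rearranged: A R^(2/3) = nQ / (1·√S) = 0.031 × 8.16 / (√0.0047) = 3.69.
Trying y = 1.98 m: A R^(2/3) = 6.408 — high.
Trying y = 1.22 m: A R^(2/3) = 1.762 — low.
Trying y = 1.61 m: A R^(2/3) = 3.691 — matches.

y_n = 1.61 m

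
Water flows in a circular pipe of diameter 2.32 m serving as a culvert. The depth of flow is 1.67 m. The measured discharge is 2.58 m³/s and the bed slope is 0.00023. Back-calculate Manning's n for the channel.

For a circular section of diameter D = 2.32 m at depth y = 1.67 m, the central angle is θ = 2 arccos(1 − 2y/D) = 4.052 rad. Then A = (D²/8)(θ − sin θ) = 3.258 m² and P = Dθ/2 = 4.7 m.
Hydraulic radius R = A/P = 3.258/4.7 = 0.693 m.
Rearranging Manning's equation: n = (1/Q) A R^(2/3) S^(1/2) = (1/2.58) × 3.258 × 0.693^(2/3) × √0.00023 = 0.015.

n = 0.015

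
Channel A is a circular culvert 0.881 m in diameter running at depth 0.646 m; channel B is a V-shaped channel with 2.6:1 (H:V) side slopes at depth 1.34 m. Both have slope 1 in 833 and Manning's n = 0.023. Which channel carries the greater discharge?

channel B

Channel A: For a circular section of diameter D = 0.881 m at depth y = 0.646 m, the central angle is θ = 2 arccos(1 − 2y/D) = 4.112 rad. Then A = (D²/8)(θ − sin θ) = 0.479 m² and P = Dθ/2 = 1.811 m. Hydraulic radius R = A/P = 0.479/1.811 = 0.2645 m. Q_A = (1/0.023)·0.479·0.2645^(2/3)·√0.0012 = 0.2973 m³/s.
Channel B: For a triangular section with side slope z = 2.6: A = zy² = 2.6×1.34² = 4.669 m²; P = 2y√(1+z²) = 2×1.34×2.786 = 7.466 m. Hydraulic radius R = A/P = 4.669/7.466 = 0.6253 m. Q_B = (1/0.023)·4.669·0.6253^(2/3)·√0.0012 = 5.143 m³/s.
Q_A = 0.2973 m³/s vs Q_B = 5.143 m³/s, so channel B carries more.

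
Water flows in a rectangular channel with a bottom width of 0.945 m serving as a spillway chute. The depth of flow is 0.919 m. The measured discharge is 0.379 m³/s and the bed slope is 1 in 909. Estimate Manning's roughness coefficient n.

n = 0.035

Flow area A = b·y = 0.945 × 0.919 = 0.8685 m². Wetted perimeter P = b + 2y = 0.945 + 2×0.919 = 2.783 m.
Hydraulic radius R = A/P = 0.8685/2.783 = 0.3121 m.
Rearranging Manning's equation: n = (1/Q) A R^(2/3) S^(1/2) = (1/0.379) × 0.8685 × 0.3121^(2/3) × √0.0011 = 0.035.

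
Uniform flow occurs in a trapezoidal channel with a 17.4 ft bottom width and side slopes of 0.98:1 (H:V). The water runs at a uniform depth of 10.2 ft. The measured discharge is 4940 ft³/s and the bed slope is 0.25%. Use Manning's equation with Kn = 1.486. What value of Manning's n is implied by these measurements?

n = 0.014

With bottom width b = 17.4 ft and side slope z = 0.98: A = (b + zy)y = (17.4 + 0.98×10.2)×10.2 = 279.4 ft²; P = b + 2y√(1+z²) = 17.4 + 2×10.2×1.4 = 45.96 ft.
Hydraulic radius R = A/P = 279.4/45.96 = 6.08 ft.
Rearranging Manning's equation: n = (1.486/Q) A R^(2/3) S^(1/2) = (1.486/4940) × 279.4 × 6.08^(2/3) × √0.0025 = 0.014.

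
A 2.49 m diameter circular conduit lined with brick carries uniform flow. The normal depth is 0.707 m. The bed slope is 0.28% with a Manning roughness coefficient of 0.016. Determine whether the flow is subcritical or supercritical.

For a circular section of diameter D = 2.49 m at depth y = 0.707 m, the central angle is θ = 2 arccos(1 − 2y/D) = 2.248 rad. Then A = (D²/8)(θ − sin θ) = 1.138 m² and P = Dθ/2 = 2.799 m.
Hydraulic radius R = A/P = 1.138/2.799 = 0.4067 m.
V = (1/n) R^(2/3) √S = (1/0.016) × 0.4067^(2/3) × √0.0028 = 1.815 m/s. Hydraulic depth D_h = A/T = 1.138/2.246 = 0.5068 m.
Froude number Fr = V/√(g·D_h) = 1.815/√(9.81×0.5068) = 0.814, which is less than 1, so the flow is subcritical.

subcritical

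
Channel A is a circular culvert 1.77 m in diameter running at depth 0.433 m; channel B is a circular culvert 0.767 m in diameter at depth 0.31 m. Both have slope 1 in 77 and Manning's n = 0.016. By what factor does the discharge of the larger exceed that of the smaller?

Channel A: For a circular section of diameter D = 1.77 m at depth y = 0.433 m, the central angle is θ = 2 arccos(1 − 2y/D) = 2.07 rad. Then A = (D²/8)(θ − sin θ) = 0.4665 m² and P = Dθ/2 = 1.832 m. Hydraulic radius R = A/P = 0.4665/1.832 = 0.2547 m. Q_A = (1/0.016)·0.4665·0.2547^(2/3)·√0.01299 = 1.335 m³/s.
Channel B: For a circular section of diameter D = 0.767 m at depth y = 0.31 m, the central angle is θ = 2 arccos(1 − 2y/D) = 2.756 rad. Then A = (D²/8)(θ − sin θ) = 0.175 m² and P = Dθ/2 = 1.057 m. Hydraulic radius R = A/P = 0.175/1.057 = 0.1656 m. Q_B = (1/0.016)·0.175·0.1656^(2/3)·√0.01299 = 0.3758 m³/s.
The larger discharge is 1.335 m³/s and the smaller is 0.3758 m³/s; the ratio is 3.55.

3.55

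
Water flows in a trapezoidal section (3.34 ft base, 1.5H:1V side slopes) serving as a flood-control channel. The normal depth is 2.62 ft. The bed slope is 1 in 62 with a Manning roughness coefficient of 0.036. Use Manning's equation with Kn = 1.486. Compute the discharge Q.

Q = 130 ft³/s

With bottom width b = 3.34 ft and side slope z = 1.5: A = (b + zy)y = (3.34 + 1.5×2.62)×2.62 = 19.05 ft²; P = b + 2y√(1+z²) = 3.34 + 2×2.62×1.803 = 12.79 ft.
Hydraulic radius R = A/P = 19.05/12.79 = 1.49 ft.
Manning's equation: Q = (1.486/n) A R^(2/3) S^(1/2) = (1.486/0.036) × 19.05 × 1.49^(2/3) × 0.01613^(1/2) = 130 ft³/s.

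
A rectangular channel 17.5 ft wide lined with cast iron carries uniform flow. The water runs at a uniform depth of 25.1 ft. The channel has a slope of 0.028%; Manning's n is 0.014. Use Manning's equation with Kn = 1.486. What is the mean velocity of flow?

V = 6.18 ft/s

Flow area A = b·y = 17.5 × 25.1 = 439.2 ft². Wetted perimeter P = b + 2y = 17.5 + 2×25.1 = 67.7 ft.
Hydraulic radius R = A/P = 439.2/67.7 = 6.488 ft.
From Manning's equation, V = (1.486/n) R^(2/3) S^(1/2) = (1.486/0.014) × 6.488^(2/3) × 0.00028^(1/2) = 6.18 ft/s.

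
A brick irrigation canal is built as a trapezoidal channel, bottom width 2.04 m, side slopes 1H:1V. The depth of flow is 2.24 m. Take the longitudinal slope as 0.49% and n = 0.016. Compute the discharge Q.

Q = 45.9 m³/s

With bottom width b = 2.04 m and side slope z = 1: A = (b + zy)y = (2.04 + 1×2.24)×2.24 = 9.587 m²; P = b + 2y√(1+z²) = 2.04 + 2×2.24×1.414 = 8.376 m.
Hydraulic radius R = A/P = 9.587/8.376 = 1.145 m.
Manning's equation: Q = (1/n) A R^(2/3) S^(1/2) = (1/0.016) × 9.587 × 1.145^(2/3) × 0.0049^(1/2) = 45.9 m³/s.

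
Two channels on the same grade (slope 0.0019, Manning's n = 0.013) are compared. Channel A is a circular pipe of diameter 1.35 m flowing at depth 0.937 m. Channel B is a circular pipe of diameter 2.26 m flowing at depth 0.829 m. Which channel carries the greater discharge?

channel B

Channel A: For a circular section of diameter D = 1.35 m at depth y = 0.937 m, the central angle is θ = 2 arccos(1 − 2y/D) = 3.939 rad. Then A = (D²/8)(θ − sin θ) = 1.06 m² and P = Dθ/2 = 2.659 m. Hydraulic radius R = A/P = 1.06/2.659 = 0.3988 m. Q_A = (1/0.013)·1.06·0.3988^(2/3)·√0.0019 = 1.926 m³/s.
Channel B: For a circular section of diameter D = 2.26 m at depth y = 0.829 m, the central angle is θ = 2 arccos(1 − 2y/D) = 2.602 rad. Then A = (D²/8)(θ − sin θ) = 1.334 m² and P = Dθ/2 = 2.941 m. Hydraulic radius R = A/P = 1.334/2.941 = 0.4535 m. Q_B = (1/0.013)·1.334·0.4535^(2/3)·√0.0019 = 2.64 m³/s.
Q_A = 1.926 m³/s vs Q_B = 2.64 m³/s, so channel B carries more.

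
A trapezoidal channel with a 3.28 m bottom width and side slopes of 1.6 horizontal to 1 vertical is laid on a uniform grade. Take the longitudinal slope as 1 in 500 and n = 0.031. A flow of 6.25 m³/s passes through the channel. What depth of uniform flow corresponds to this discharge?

y_n = 1.07 m

Manning's equation rearranged: A R^(2/3) = nQ / (1·√S) = 0.031 × 6.25 / (√0.002) = 4.332.
Try y = 0.814 m: A R^(2/3) = 2.616 — too small.
Try y = 1.24 m: A R^(2/3) = 5.719 — too large.
Try y = 1.07 m: A R^(2/3) = 4.33 — close enough.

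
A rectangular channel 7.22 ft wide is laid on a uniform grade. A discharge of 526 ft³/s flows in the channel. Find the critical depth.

y_c = 5.48 ft

For a rectangular channel, critical depth y_c = (q²/g)^(1/3) where q = Q/b = 526/7.22 = 72.85 ft²/s.
So y_c = (72.85²/32.2)^(1/3) = 5.48 ft.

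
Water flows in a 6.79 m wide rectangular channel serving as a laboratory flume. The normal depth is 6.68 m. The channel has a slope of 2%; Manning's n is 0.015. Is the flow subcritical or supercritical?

Flow area A = b·y = 6.79 × 6.68 = 45.36 m². Wetted perimeter P = b + 2y = 6.79 + 2×6.68 = 20.15 m.
Hydraulic radius R = A/P = 45.36/20.15 = 2.251 m.
V = (1/n) R^(2/3) √S = (1/0.015) × 2.251^(2/3) × √0.02 = 16.19 m/s. Hydraulic depth D_h = A/T = 45.36/6.79 = 6.68 m.
Froude number Fr = V/√(g·D_h) = 16.19/√(9.81×6.68) = 2, which is greater than 1, so the flow is supercritical.

supercritical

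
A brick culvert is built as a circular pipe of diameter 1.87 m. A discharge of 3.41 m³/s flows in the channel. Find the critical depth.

y_c = 0.898 m

At critical depth, Q² T / (g A³) = 1, i.e. A³/T = Q²/g = 3.41²/9.81 = 1.185.
At y = 0.665 m: A³/T = 0.3747 — short.
At y = 1.13 m: A³/T = 2.857 — over.
At y = 0.898 m: A³/T = 1.187 — close enough.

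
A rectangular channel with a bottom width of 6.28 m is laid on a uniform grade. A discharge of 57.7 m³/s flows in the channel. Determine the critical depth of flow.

For a rectangular channel, critical depth y_c = (q²/g)^(1/3) where q = Q/b = 57.7/6.28 = 9.188 m²/s.
So y_c = (9.188²/9.81)^(1/3) = 2.05 m.

y_c = 2.05 m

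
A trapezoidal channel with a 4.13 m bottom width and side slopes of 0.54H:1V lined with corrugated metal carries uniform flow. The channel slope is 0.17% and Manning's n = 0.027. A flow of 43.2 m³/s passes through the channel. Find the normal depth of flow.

y_n = 3.35 m

Manning's equation rearranged: A R^(2/3) = nQ / (1·√S) = 0.027 × 43.2 / (√0.0017) = 28.29.
Trying y = 2.43 m: A R^(2/3) = 16.31 — low.
Trying y = 4.18 m: A R^(2/3) = 41.8 — high.
Trying y = 3.35 m: A R^(2/3) = 28.27 — matches.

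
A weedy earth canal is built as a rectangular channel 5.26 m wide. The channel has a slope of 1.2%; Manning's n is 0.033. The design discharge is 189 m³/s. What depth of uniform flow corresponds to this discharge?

Manning's equation rearranged: A R^(2/3) = nQ / (1·√S) = 0.033 × 189 / (√0.012) = 56.94.
Trying y = 8.1 m: A R^(2/3) = 67.3 — too large.
Trying y = 5.43 m: A R^(2/3) = 41.82 — too small.
Trying y = 7.02 m: A R^(2/3) = 56.91 — matches.

y_n = 7.02 m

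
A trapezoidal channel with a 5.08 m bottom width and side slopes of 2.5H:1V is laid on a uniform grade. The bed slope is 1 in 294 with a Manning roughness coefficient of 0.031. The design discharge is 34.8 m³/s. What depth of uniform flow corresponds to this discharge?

Manning's equation rearranged: A R^(2/3) = nQ / (1·√S) = 0.031 × 34.8 / (√0.003401) = 18.5.
Trying y = 1.96 m: A R^(2/3) = 22.71 — too large.
Trying y = 1.77 m: A R^(2/3) = 18.48 — close enough.

y_n = 1.77 m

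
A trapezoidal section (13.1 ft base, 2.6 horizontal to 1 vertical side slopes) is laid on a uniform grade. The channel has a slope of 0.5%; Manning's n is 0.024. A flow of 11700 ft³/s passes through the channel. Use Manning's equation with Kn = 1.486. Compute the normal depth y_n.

y_n = 14 ft

Manning's equation rearranged: A R^(2/3) = nQ / (1.486·√S) = 0.024 × 11700 / (1.486 × √0.005) = 2672.
At y = 9.92 ft: A R^(2/3) = 1223 — too small.
At y = 16.3 ft: A R^(2/3) = 3826 — too large.
At y = 14 ft: A R^(2/3) = 2680 — matches.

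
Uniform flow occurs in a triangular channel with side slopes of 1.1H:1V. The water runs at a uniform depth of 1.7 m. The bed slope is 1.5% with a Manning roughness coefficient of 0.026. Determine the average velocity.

For a triangular section with side slope z = 1.1: A = zy² = 1.1×1.7² = 3.179 m²; P = 2y√(1+z²) = 2×1.7×1.487 = 5.054 m.
Hydraulic radius R = A/P = 3.179/5.054 = 0.6289 m.
From Manning's equation, V = (1/n) R^(2/3) S^(1/2) = (1/0.026) × 0.6289^(2/3) × 0.015^(1/2) = 3.46 m/s.

V = 3.46 m/s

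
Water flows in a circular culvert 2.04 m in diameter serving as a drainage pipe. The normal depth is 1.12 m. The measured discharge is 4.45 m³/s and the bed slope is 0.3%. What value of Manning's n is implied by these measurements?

n = 0.015

For a circular section of diameter D = 2.04 m at depth y = 1.12 m, the central angle is θ = 2 arccos(1 − 2y/D) = 3.338 rad. Then A = (D²/8)(θ − sin θ) = 1.838 m² and P = Dθ/2 = 3.405 m.
Hydraulic radius R = A/P = 1.838/3.405 = 0.5398 m.
Rearranging Manning's equation: n = (1/Q) A R^(2/3) S^(1/2) = (1/4.45) × 1.838 × 0.5398^(2/3) × √0.003 = 0.015.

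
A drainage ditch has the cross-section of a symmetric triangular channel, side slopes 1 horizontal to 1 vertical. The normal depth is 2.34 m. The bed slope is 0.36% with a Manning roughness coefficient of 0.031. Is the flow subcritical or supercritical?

subcritical

For a triangular section with side slope z = 1: A = zy² = 1×2.34² = 5.476 m²; P = 2y√(1+z²) = 2×2.34×1.414 = 6.619 m.
Hydraulic radius R = A/P = 5.476/6.619 = 0.8273 m.
V = (1/n) R^(2/3) √S = (1/0.031) × 0.8273^(2/3) × √0.0036 = 1.706 m/s. Hydraulic depth D_h = A/T = 5.476/4.68 = 1.17 m.
Froude number Fr = V/√(g·D_h) = 1.706/√(9.81×1.17) = 0.503, which is less than 1, so the flow is subcritical.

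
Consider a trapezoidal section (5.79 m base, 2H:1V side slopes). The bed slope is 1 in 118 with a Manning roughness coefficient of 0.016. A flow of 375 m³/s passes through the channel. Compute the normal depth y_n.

Manning's equation rearranged: A R^(2/3) = nQ / (1·√S) = 0.016 × 375 / (√0.008475) = 65.18.
Trying y = 4.08 m: A R^(2/3) = 101.1 — too large.
Trying y = 3.31 m: A R^(2/3) = 65.09 — ≈ 65.18.

y_n = 3.31 m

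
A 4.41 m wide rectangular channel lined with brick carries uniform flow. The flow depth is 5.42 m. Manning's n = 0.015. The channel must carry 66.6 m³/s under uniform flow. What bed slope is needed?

S = 0.000959

Flow area A = b·y = 4.41 × 5.42 = 23.9 m². Wetted perimeter P = b + 2y = 4.41 + 2×5.42 = 15.25 m.
Hydraulic radius R = A/P = 23.9/15.25 = 1.567 m.
From Manning's equation, S = [nQ / (1 A R^(2/3))]² = [0.015 × 66.6 / (1 × 23.9 × 1.567^(2/3))]² = 0.000959.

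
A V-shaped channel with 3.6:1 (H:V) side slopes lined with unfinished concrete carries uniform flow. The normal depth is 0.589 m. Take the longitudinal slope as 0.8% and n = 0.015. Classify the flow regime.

For a triangular section with side slope z = 3.6: A = zy² = 3.6×0.589² = 1.249 m²; P = 2y√(1+z²) = 2×0.589×3.736 = 4.401 m.
Hydraulic radius R = A/P = 1.249/4.401 = 0.2838 m.
V = (1/n) R^(2/3) √S = (1/0.015) × 0.2838^(2/3) × √0.008 = 2.575 m/s. Hydraulic depth D_h = A/T = 1.249/4.241 = 0.2945 m.
Froude number Fr = V/√(g·D_h) = 2.575/√(9.81×0.2945) = 1.51, which is greater than 1, so the flow is supercritical.

supercritical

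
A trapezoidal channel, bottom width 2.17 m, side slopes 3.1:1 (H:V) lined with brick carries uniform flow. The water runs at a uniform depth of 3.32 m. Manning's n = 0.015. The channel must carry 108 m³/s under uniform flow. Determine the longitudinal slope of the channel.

S = 0.000733

With bottom width b = 2.17 m and side slope z = 3.1: A = (b + zy)y = (2.17 + 3.1×3.32)×3.32 = 41.37 m²; P = b + 2y√(1+z²) = 2.17 + 2×3.32×3.257 = 23.8 m.
Hydraulic radius R = A/P = 41.37/23.8 = 1.739 m.
From Manning's equation, S = [nQ / (1 A R^(2/3))]² = [0.015 × 108 / (1 × 41.37 × 1.739^(2/3))]² = 0.000733.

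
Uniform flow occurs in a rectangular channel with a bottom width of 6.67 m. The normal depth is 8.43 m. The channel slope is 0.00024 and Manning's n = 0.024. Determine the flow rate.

Q = 64.9 m³/s

Flow area A = b·y = 6.67 × 8.43 = 56.23 m². Wetted perimeter P = b + 2y = 6.67 + 2×8.43 = 23.53 m.
Hydraulic radius R = A/P = 56.23/23.53 = 2.39 m.
Manning's equation: Q = (1/n) A R^(2/3) S^(1/2) = (1/0.024) × 56.23 × 2.39^(2/3) × 0.00024^(1/2) = 64.9 m³/s.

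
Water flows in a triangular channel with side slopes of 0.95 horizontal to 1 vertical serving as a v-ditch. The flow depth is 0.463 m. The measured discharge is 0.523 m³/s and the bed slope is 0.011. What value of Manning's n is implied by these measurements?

For a triangular section with side slope z = 0.95: A = zy² = 0.95×0.463² = 0.2037 m²; P = 2y√(1+z²) = 2×0.463×1.379 = 1.277 m.
Hydraulic radius R = A/P = 0.2037/1.277 = 0.1594 m.
Rearranging Manning's equation: n = (1/Q) A R^(2/3) S^(1/2) = (1/0.523) × 0.2037 × 0.1594^(2/3) × √0.011 = 0.012.

n = 0.012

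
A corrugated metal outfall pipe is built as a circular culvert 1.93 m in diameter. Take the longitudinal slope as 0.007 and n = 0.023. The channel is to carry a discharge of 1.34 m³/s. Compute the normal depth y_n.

Manning's equation rearranged: A R^(2/3) = nQ / (1·√S) = 0.023 × 1.34 / (√0.007) = 0.3684.
Trying y = 0.659 m: A R^(2/3) = 0.4516 — high.
Trying y = 0.592 m: A R^(2/3) = 0.3679 — close enough.

y_n = 0.592 m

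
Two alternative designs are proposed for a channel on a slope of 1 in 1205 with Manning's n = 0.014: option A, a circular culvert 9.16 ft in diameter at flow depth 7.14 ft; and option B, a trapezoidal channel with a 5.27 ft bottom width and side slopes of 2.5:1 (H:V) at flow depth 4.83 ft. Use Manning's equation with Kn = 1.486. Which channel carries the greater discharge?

Channel A: For a circular section of diameter D = 9.16 ft at depth y = 7.14 ft, the central angle is θ = 2 arccos(1 − 2y/D) = 4.328 rad. Then A = (D²/8)(θ − sin θ) = 55.11 ft² and P = Dθ/2 = 19.82 ft. Hydraulic radius R = A/P = 55.11/19.82 = 2.78 ft. Q_A = (1.486/0.014)·55.11·2.78^(2/3)·√0.0008299 = 333.2 ft³/s.
Channel B: With bottom width b = 5.27 ft and side slope z = 2.5: A = (b + zy)y = (5.27 + 2.5×4.83)×4.83 = 83.78 ft²; P = b + 2y√(1+z²) = 5.27 + 2×4.83×2.693 = 31.28 ft. Hydraulic radius R = A/P = 83.78/31.28 = 2.678 ft. Q_B = (1.486/0.014)·83.78·2.678^(2/3)·√0.0008299 = 494 ft³/s.
Q_A = 333.2 ft³/s vs Q_B = 494 ft³/s, so channel B carries more.

channel B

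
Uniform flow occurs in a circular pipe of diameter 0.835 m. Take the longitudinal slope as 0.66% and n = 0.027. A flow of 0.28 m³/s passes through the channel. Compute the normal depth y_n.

y_n = 0.409 m

Manning's equation rearranged: A R^(2/3) = nQ / (1·√S) = 0.027 × 0.28 / (√0.0066) = 0.09306.
At y = 0.479 m: A R^(2/3) = 0.1207 — too large.
At y = 0.409 m: A R^(2/3) = 0.09303 — matches.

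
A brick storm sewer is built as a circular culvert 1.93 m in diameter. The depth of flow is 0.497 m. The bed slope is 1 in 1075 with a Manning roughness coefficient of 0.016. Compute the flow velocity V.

V = 0.836 m/s

For a circular section of diameter D = 1.93 m at depth y = 0.497 m, the central angle is θ = 2 arccos(1 − 2y/D) = 2.129 rad. Then A = (D²/8)(θ − sin θ) = 0.5963 m² and P = Dθ/2 = 2.054 m.
Hydraulic radius R = A/P = 0.5963/2.054 = 0.2903 m.
From Manning's equation, V = (1/n) R^(2/3) S^(1/2) = (1/0.016) × 0.2903^(2/3) × 0.0009302^(1/2) = 0.836 m/s.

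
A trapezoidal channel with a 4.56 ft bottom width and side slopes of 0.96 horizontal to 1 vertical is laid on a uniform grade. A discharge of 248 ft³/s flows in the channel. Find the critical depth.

At critical depth, Q² T / (g A³) = 1, i.e. A³/T = Q²/g = 248²/32.2 = 1910.
At y = 4.38 ft: A³/T = 4362 — too large.
At y = 2.76 ft: A³/T = 799.1 — too small.
At y = 3.51 ft: A³/T = 1908 — matches.

y_c = 3.51 ft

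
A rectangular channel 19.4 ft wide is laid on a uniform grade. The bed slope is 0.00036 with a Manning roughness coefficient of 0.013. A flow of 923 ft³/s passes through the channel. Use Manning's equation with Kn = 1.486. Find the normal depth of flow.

y_n = 8.14 ft

Manning's equation rearranged: A R^(2/3) = nQ / (1.486·√S) = 0.013 × 923 / (1.486 × √0.00036) = 425.6.
Trying y = 6.64 ft: A R^(2/3) = 321.4 — short.
Trying y = 9.32 ft: A R^(2/3) = 511.1 — over.
Trying y = 8.14 ft: A R^(2/3) = 425.7 — close enough.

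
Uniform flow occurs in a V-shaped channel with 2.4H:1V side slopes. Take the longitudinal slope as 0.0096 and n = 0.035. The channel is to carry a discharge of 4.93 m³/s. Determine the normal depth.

y_n = 1.08 m

Manning's equation rearranged: A R^(2/3) = nQ / (1·√S) = 0.035 × 4.93 / (√0.0096) = 1.761.
At y = 0.867 m: A R^(2/3) = 0.9796 — too small.
At y = 1.34 m: A R^(2/3) = 3.128 — too large.
At y = 1.08 m: A R^(2/3) = 1.76 — close enough.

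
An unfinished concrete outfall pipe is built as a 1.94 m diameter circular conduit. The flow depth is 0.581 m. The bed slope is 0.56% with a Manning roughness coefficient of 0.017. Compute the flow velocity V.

For a circular section of diameter D = 1.94 m at depth y = 0.581 m, the central angle is θ = 2 arccos(1 − 2y/D) = 2.316 rad. Then A = (D²/8)(θ − sin θ) = 0.744 m² and P = Dθ/2 = 2.247 m.
Hydraulic radius R = A/P = 0.744/2.247 = 0.3312 m.
From Manning's equation, V = (1/n) R^(2/3) S^(1/2) = (1/0.017) × 0.3312^(2/3) × 0.0056^(1/2) = 2.11 m/s.

V = 2.11 m/s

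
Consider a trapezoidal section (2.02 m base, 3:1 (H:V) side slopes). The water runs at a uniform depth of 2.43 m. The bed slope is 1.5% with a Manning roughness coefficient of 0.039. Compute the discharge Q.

Q = 84.7 m³/s

With bottom width b = 2.02 m and side slope z = 3: A = (b + zy)y = (2.02 + 3×2.43)×2.43 = 22.62 m²; P = b + 2y√(1+z²) = 2.02 + 2×2.43×3.162 = 17.39 m.
Hydraulic radius R = A/P = 22.62/17.39 = 1.301 m.
Manning's equation: Q = (1/n) A R^(2/3) S^(1/2) = (1/0.039) × 22.62 × 1.301^(2/3) × 0.015^(1/2) = 84.7 m³/s.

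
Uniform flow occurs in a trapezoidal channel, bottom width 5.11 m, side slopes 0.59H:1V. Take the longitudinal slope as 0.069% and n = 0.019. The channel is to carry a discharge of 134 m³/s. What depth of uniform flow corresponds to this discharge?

y_n = 5.86 m

Manning's equation rearranged: A R^(2/3) = nQ / (1·√S) = 0.019 × 134 / (√0.00069) = 96.92.
Try y = 4.63 m: A R^(2/3) = 63.06 — too small.
Try y = 7.46 m: A R^(2/3) = 152.9 — too large.
Try y = 5.86 m: A R^(2/3) = 96.92 — close enough.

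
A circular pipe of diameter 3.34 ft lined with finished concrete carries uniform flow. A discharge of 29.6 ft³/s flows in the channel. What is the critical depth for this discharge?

y_c = 1.7 ft

At critical depth, Q² T / (g A³) = 1, i.e. A³/T = Q²/g = 29.6²/32.2 = 27.21.
Try y = 1.93 ft: A³/T = 43.75 — over.
Try y = 1.7 ft: A³/T = 26.94 — matches.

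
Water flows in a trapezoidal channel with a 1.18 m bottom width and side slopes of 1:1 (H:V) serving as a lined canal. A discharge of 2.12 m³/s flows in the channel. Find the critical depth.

y_c = 0.581 m

At critical depth, Q² T / (g A³) = 1, i.e. A³/T = Q²/g = 2.12²/9.81 = 0.4581.
Try y = 0.637 m: A³/T = 0.6318 — high.
Try y = 0.516 m: A³/T = 0.303 — low.
Try y = 0.581 m: A³/T = 0.4573 — ≈ 0.4581.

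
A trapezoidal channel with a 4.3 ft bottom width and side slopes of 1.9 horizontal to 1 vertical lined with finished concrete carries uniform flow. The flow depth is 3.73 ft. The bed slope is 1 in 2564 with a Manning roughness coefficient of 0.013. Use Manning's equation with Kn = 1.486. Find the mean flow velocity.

With bottom width b = 4.3 ft and side slope z = 1.9: A = (b + zy)y = (4.3 + 1.9×3.73)×3.73 = 42.47 ft²; P = b + 2y√(1+z²) = 4.3 + 2×3.73×2.147 = 20.32 ft.
Hydraulic radius R = A/P = 42.47/20.32 = 2.091 ft.
From Manning's equation, V = (1.486/n) R^(2/3) S^(1/2) = (1.486/0.013) × 2.091^(2/3) × 0.00039^(1/2) = 3.69 ft/s.

V = 3.69 ft/s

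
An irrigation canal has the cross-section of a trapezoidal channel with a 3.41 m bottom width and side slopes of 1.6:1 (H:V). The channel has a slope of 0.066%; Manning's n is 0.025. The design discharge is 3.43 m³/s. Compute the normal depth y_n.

Manning's equation rearranged: A R^(2/3) = nQ / (1·√S) = 0.025 × 3.43 / (√0.00066) = 3.338.
Try y = 0.998 m: A R^(2/3) = 3.925 — too large.
Try y = 0.739 m: A R^(2/3) = 2.271 — too small.
Try y = 0.914 m: A R^(2/3) = 3.339 — close enough.

y_n = 0.914 m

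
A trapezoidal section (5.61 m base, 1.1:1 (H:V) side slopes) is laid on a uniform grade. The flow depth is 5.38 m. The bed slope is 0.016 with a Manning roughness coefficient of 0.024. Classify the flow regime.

With bottom width b = 5.61 m and side slope z = 1.1: A = (b + zy)y = (5.61 + 1.1×5.38)×5.38 = 62.02 m²; P = b + 2y√(1+z²) = 5.61 + 2×5.38×1.487 = 21.61 m.
Hydraulic radius R = A/P = 62.02/21.61 = 2.871 m.
V = (1/n) R^(2/3) √S = (1/0.024) × 2.871^(2/3) × √0.016 = 10.65 m/s. Hydraulic depth D_h = A/T = 62.02/17.45 = 3.555 m.
Froude number Fr = V/√(g·D_h) = 10.65/√(9.81×3.555) = 1.8, which is greater than 1, so the flow is supercritical.

supercritical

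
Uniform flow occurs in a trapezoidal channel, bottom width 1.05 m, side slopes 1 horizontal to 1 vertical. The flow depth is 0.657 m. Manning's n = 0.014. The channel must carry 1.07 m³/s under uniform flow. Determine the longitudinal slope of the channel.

S = 0.000636

With bottom width b = 1.05 m and side slope z = 1: A = (b + zy)y = (1.05 + 1×0.657)×0.657 = 1.121 m²; P = b + 2y√(1+z²) = 1.05 + 2×0.657×1.414 = 2.908 m.
Hydraulic radius R = A/P = 1.121/2.908 = 0.3856 m.
From Manning's equation, S = [nQ / (1 A R^(2/3))]² = [0.014 × 1.07 / (1 × 1.121 × 0.3856^(2/3))]² = 0.000636.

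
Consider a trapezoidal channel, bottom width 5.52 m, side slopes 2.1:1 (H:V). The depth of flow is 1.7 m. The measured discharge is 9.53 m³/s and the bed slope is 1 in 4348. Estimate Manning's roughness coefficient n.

n = 0.027

With bottom width b = 5.52 m and side slope z = 2.1: A = (b + zy)y = (5.52 + 2.1×1.7)×1.7 = 15.45 m²; P = b + 2y√(1+z²) = 5.52 + 2×1.7×2.326 = 13.43 m.
Hydraulic radius R = A/P = 15.45/13.43 = 1.151 m.
Rearranging Manning's equation: n = (1/Q) A R^(2/3) S^(1/2) = (1/9.53) × 15.45 × 1.151^(2/3) × √0.00023 = 0.027.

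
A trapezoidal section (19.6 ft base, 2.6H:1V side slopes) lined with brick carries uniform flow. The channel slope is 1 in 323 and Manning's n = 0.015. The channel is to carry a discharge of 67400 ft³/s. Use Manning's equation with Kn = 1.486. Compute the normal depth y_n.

y_n = 25.3 ft

Manning's equation rearranged: A R^(2/3) = nQ / (1.486·√S) = 0.015 × 67400 / (1.486 × √0.003096) = 12230.
Try y = 19.8 ft: A R^(2/3) = 6891 — too small.
Try y = 25.3 ft: A R^(2/3) = 12220 — close enough.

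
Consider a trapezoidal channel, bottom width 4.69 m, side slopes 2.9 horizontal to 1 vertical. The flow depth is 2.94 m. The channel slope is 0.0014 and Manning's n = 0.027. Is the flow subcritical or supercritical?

subcritical

With bottom width b = 4.69 m and side slope z = 2.9: A = (b + zy)y = (4.69 + 2.9×2.94)×2.94 = 38.86 m²; P = b + 2y√(1+z²) = 4.69 + 2×2.94×3.068 = 22.73 m.
Hydraulic radius R = A/P = 38.86/22.73 = 1.71 m.
V = (1/n) R^(2/3) √S = (1/0.027) × 1.71^(2/3) × √0.0014 = 1.981 m/s. Hydraulic depth D_h = A/T = 38.86/21.74 = 1.787 m.
Froude number Fr = V/√(g·D_h) = 1.981/√(9.81×1.787) = 0.473, which is less than 1, so the flow is subcritical.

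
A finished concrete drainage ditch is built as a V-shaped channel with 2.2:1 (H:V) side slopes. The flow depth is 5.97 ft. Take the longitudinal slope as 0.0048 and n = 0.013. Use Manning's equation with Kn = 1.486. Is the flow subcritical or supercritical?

For a triangular section with side slope z = 2.2: A = zy² = 2.2×5.97² = 78.41 ft²; P = 2y√(1+z²) = 2×5.97×2.417 = 28.85 ft.
Hydraulic radius R = A/P = 78.41/28.85 = 2.717 ft.
V = (1.486/n) R^(2/3) √S = (1.486/0.013) × 2.717^(2/3) × √0.0048 = 15.42 ft/s. Hydraulic depth D_h = A/T = 78.41/26.27 = 2.985 ft.
Froude number Fr = V/√(g·D_h) = 15.42/√(32.2×2.985) = 1.57, which is greater than 1, so the flow is supercritical.

supercritical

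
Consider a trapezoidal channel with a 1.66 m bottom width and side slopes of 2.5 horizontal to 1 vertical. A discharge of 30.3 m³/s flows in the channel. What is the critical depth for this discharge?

y_c = 1.67 m

At critical depth, Q² T / (g A³) = 1, i.e. A³/T = Q²/g = 30.3²/9.81 = 93.59.
At y = 2.09 m: A³/T = 246 — over.
At y = 1.67 m: A³/T = 92.44 — close enough.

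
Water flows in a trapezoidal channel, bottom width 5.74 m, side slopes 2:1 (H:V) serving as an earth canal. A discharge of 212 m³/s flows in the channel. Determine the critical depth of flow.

y_c = 3.52 m

At critical depth, Q² T / (g A³) = 1, i.e. A³/T = Q²/g = 212²/9.81 = 4581.
Trying y = 3.04 m: A³/T = 2592 — too small.
Trying y = 4.43 m: A³/T = 11530 — too large.
Trying y = 3.52 m: A³/T = 4593 — matches.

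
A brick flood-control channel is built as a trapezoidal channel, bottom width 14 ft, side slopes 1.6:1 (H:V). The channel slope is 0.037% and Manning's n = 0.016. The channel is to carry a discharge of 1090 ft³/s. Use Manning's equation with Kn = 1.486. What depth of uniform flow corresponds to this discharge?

Manning's equation rearranged: A R^(2/3) = nQ / (1.486·√S) = 0.016 × 1090 / (1.486 × √0.00037) = 610.1.
Try y = 8.74 ft: A R^(2/3) = 734.7 — high.
Try y = 6.21 ft: A R^(2/3) = 372.7 — low.
Try y = 7.97 ft: A R^(2/3) = 609.9 — matches.

y_n = 7.97 ft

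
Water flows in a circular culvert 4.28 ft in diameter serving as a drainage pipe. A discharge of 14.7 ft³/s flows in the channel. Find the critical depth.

At critical depth, Q² T / (g A³) = 1, i.e. A³/T = Q²/g = 14.7²/32.2 = 6.711.
Try y = 0.749 ft: A³/T = 1.487 — low.
Try y = 1.1 ft: A³/T = 6.686 — ≈ 6.711.

y_c = 1.1 ft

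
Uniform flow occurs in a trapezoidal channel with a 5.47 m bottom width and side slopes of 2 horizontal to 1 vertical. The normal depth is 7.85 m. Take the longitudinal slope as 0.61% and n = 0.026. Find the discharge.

Q = 1280 m³/s

With bottom width b = 5.47 m and side slope z = 2: A = (b + zy)y = (5.47 + 2×7.85)×7.85 = 166.2 m²; P = b + 2y√(1+z²) = 5.47 + 2×7.85×2.236 = 40.58 m.
Hydraulic radius R = A/P = 166.2/40.58 = 4.096 m.
Manning's equation: Q = (1/n) A R^(2/3) S^(1/2) = (1/0.026) × 166.2 × 4.096^(2/3) × 0.0061^(1/2) = 1280 m³/s.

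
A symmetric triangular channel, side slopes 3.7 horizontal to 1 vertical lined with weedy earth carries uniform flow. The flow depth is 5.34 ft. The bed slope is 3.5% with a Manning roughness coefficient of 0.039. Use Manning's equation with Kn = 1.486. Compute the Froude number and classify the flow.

supercritical

For a triangular section with side slope z = 3.7: A = zy² = 3.7×5.34² = 105.5 ft²; P = 2y√(1+z²) = 2×5.34×3.833 = 40.93 ft.
Hydraulic radius R = A/P = 105.5/40.93 = 2.578 ft.
V = (1.486/n) R^(2/3) √S = (1.486/0.039) × 2.578^(2/3) × √0.035 = 13.4 ft/s. Hydraulic depth D_h = A/T = 105.5/39.52 = 2.67 ft.
Froude number Fr = V/√(g·D_h) = 13.4/√(32.2×2.67) = 1.45, which is greater than 1, so the flow is supercritical.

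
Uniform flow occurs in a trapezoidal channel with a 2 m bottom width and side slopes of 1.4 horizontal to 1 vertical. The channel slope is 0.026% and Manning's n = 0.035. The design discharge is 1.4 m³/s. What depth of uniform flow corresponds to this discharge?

Manning's equation rearranged: A R^(2/3) = nQ / (1·√S) = 0.035 × 1.4 / (√0.00026) = 3.039.
Trying y = 1.42 m: A R^(2/3) = 4.971 — over.
Trying y = 1.11 m: A R^(2/3) = 3.044 — matches.

y_n = 1.11 m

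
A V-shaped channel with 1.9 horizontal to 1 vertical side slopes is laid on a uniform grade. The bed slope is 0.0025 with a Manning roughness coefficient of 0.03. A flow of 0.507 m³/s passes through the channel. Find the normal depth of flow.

Manning's equation rearranged: A R^(2/3) = nQ / (1·√S) = 0.03 × 0.507 / (√0.0025) = 0.3042.
Trying y = 0.514 m: A R^(2/3) = 0.187 — too small.
Trying y = 0.617 m: A R^(2/3) = 0.3044 — close enough.

y_n = 0.617 m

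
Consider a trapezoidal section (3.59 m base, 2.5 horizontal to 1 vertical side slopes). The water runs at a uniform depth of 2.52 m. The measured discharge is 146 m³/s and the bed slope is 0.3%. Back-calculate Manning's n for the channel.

n = 0.012

With bottom width b = 3.59 m and side slope z = 2.5: A = (b + zy)y = (3.59 + 2.5×2.52)×2.52 = 24.92 m²; P = b + 2y√(1+z²) = 3.59 + 2×2.52×2.693 = 17.16 m.
Hydraulic radius R = A/P = 24.92/17.16 = 1.452 m.
Rearranging Manning's equation: n = (1/Q) A R^(2/3) S^(1/2) = (1/146) × 24.92 × 1.452^(2/3) × √0.003 = 0.012.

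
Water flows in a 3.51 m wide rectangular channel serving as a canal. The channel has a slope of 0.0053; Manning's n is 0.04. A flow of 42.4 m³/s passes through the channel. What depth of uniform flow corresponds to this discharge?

y_n = 5.49 m

Manning's equation rearranged: A R^(2/3) = nQ / (1·√S) = 0.04 × 42.4 / (√0.0053) = 23.3.
Trying y = 4.06 m: A R^(2/3) = 16.32 — too small.
Trying y = 5.49 m: A R^(2/3) = 23.3 — close enough.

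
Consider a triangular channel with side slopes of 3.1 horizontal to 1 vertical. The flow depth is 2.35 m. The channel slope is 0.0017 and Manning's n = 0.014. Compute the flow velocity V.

For a triangular section with side slope z = 3.1: A = zy² = 3.1×2.35² = 17.12 m²; P = 2y√(1+z²) = 2×2.35×3.257 = 15.31 m.
Hydraulic radius R = A/P = 17.12/15.31 = 1.118 m.
From Manning's equation, V = (1/n) R^(2/3) S^(1/2) = (1/0.014) × 1.118^(2/3) × 0.0017^(1/2) = 3.17 m/s.

V = 3.17 m/s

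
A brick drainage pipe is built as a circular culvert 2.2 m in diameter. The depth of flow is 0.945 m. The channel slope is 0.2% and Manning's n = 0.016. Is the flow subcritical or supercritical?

subcritical

For a circular section of diameter D = 2.2 m at depth y = 0.945 m, the central angle is θ = 2 arccos(1 − 2y/D) = 2.859 rad. Then A = (D²/8)(θ − sin θ) = 1.561 m² and P = Dθ/2 = 3.145 m.
Hydraulic radius R = A/P = 1.561/3.145 = 0.4963 m.
V = (1/n) R^(2/3) √S = (1/0.016) × 0.4963^(2/3) × √0.002 = 1.752 m/s. Hydraulic depth D_h = A/T = 1.561/2.178 = 0.7166 m.
Froude number Fr = V/√(g·D_h) = 1.752/√(9.81×0.7166) = 0.661, which is less than 1, so the flow is subcritical.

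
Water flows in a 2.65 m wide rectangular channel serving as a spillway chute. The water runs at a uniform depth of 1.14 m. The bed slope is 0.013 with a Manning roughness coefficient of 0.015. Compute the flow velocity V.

Flow area A = b·y = 2.65 × 1.14 = 3.021 m². Wetted perimeter P = b + 2y = 2.65 + 2×1.14 = 4.93 m.
Hydraulic radius R = A/P = 3.021/4.93 = 0.6128 m.
From Manning's equation, V = (1/n) R^(2/3) S^(1/2) = (1/0.015) × 0.6128^(2/3) × 0.013^(1/2) = 5.48 m/s.

V = 5.48 m/s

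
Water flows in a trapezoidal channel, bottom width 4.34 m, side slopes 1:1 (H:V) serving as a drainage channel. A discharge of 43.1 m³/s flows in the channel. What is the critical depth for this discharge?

y_c = 1.86 m

At critical depth, Q² T / (g A³) = 1, i.e. A³/T = Q²/g = 43.1²/9.81 = 189.4.
Trying y = 2.13 m: A³/T = 304.3 — too large.
Trying y = 1.86 m: A³/T = 190.3 — close enough.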